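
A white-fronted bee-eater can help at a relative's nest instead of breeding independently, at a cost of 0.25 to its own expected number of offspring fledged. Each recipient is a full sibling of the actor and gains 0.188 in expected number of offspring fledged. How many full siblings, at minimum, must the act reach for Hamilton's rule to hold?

r to a full sibling = 0.5 (full sibs share both parents — two paths of length 2: r = 2·(1/2)^2 = 1/2).
Hamilton's rule: n·r·B > C  ⇒  n > C/(r·B) = 0.25/(0.5·0.188) = 2.66.
The smallest integer exceeding 2.66 is 3.

3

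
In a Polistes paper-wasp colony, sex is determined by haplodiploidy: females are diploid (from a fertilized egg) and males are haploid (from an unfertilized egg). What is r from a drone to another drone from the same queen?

0.5

Haploid brothers each carry a random half of the queen's diploid genome, so on average they share half: r = 1/2.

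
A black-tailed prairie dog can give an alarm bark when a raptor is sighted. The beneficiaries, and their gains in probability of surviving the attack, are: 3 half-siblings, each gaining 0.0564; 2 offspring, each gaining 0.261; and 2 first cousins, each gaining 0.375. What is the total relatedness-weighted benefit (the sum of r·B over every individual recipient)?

r to a half-sibling = 0.25 (half-sibs share one parent — one path of length 2: r = (1/2)^2 = 1/4).
r to an offspring = 0.5 (one parent–offspring link: r = (1/2)^1 = 1/2).
r to a first cousin = 1/8 (first cousins share one grandparent pair — two paths of length 4: r = 2·(1/2)^4 = 1/8).
Summing one r·B term per recipient: 3·0.25·0.0564 + 2·0.5·0.261 + 2·0.125·0.375 = 0.39705.

0.39705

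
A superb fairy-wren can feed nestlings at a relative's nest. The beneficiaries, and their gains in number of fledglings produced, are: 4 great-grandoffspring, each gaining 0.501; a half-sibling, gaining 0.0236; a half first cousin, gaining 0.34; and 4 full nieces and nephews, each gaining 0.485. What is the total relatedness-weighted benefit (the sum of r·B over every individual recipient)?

r to a great-grandoffspring = 0.125 (three parent–offspring links: r = (1/2)^3 = 1/8).
r to a half-sibling = 0.25 (half-sibs share one parent — one path of length 2: r = (1/2)^2 = 1/4).
r to a half first cousin = 0.0625 (half first cousins share one grandparent — one path of length 4: r = (1/2)^4 = 1/16).
r to a full niece or nephew = 0.25 (full aunt/uncle↔niece/nephew: two paths of length 3 through the shared grandparent pair: r = 2·(1/2)^3 = 1/4).
Summing one r·B term per recipient: 4·0.125·0.501 + 1·0.25·0.0236 + 1·0.0625·0.34 + 4·0.25·0.485 = 0.76265.

0.76265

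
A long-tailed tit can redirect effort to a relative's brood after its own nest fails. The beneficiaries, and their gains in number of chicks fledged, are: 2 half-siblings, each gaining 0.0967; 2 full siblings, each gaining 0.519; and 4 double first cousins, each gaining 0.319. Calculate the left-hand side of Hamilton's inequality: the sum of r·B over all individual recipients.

r to a half-sibling = 1/4 (half-sibs share one parent — one path of length 2: r = (1/2)^2 = 1/4).
r to a full sibling = 0.5 (full sibs share both parents — two paths of length 2: r = 2·(1/2)^2 = 1/2).
r to a double first cousin = 1/4 (double first cousins share both grandparent pairs — four paths of length 4: r = 4·(1/2)^4 = 1/4).
Summing one r·B term per recipient: 2·0.25·0.0967 + 2·0.5·0.519 + 4·0.25·0.319 = 0.88635.

0.88635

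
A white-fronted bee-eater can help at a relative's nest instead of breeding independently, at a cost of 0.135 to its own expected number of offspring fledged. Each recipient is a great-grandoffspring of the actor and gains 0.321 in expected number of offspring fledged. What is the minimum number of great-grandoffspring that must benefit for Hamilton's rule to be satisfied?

r to a great-grandoffspring = 1/8 (three parent–offspring links: r = (1/2)^3 = 1/8).
Hamilton's rule: n·r·B > C  ⇒  n > C/(r·B) = 0.135/(0.125·0.321) = 3.364.
The smallest integer exceeding 3.364 is 4.

4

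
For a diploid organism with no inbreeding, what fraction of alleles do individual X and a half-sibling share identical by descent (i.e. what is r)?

0.25

Half-sibs share one parent — one path of length 2: r = (1/2)^2 = 1/4.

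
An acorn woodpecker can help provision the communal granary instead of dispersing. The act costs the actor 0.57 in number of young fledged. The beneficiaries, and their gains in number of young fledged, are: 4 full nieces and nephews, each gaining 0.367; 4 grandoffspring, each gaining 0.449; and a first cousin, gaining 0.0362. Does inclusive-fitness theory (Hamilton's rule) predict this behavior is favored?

Hamilton's rule: the trait is favored when the sum of r·B over every recipient exceeds the actor's cost C.
r to a full niece or nephew = 0.25 (full aunt/uncle↔niece/nephew: two paths of length 3 through the shared grandparent pair: r = 2·(1/2)^3 = 1/4).
r to a grandoffspring = 1/4 (two parent–offspring links: r = (1/2)^2 = 1/4).
r to a first cousin = 0.125 (first cousins share one grandparent pair — two paths of length 4: r = 2·(1/2)^4 = 1/8).
Summing one r·B term per recipient: 4·0.25·0.367 + 4·0.25·0.449 + 1·0.125·0.0362 = 0.820525.
0.820525 > 0.57: the indirect benefit exceeds the cost.

Yes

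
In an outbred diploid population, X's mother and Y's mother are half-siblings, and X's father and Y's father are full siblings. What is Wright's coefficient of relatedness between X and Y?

0.1875

Wright's path rule: contributions from independent ancestry routes add.
X and Y are related in two ways: half first cousins through their mothers (r = 1/16) and first cousins through their fathers (r = 1/8).
r = 1/16 + 1/8 = 3/16 = 0.1875.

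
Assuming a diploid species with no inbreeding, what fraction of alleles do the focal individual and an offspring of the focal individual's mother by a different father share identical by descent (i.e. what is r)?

0.25

Each parent–offspring link contributes a factor of 1/2, and independent paths through distinct common ancestors add.
Half-sibs share one parent — one path of length 2: r = (1/2)^2 = 1/4.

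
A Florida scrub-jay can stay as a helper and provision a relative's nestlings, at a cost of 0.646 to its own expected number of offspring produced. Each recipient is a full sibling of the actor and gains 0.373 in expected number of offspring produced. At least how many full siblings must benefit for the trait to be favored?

r to a full sibling = 1/2 (full sibs share both parents — two paths of length 2: r = 2·(1/2)^2 = 1/2).
Hamilton's rule: n·r·B > C  ⇒  n > C/(r·B) = 0.646/(0.5·0.373) = 3.464.
The smallest integer exceeding 3.464 is 4.

4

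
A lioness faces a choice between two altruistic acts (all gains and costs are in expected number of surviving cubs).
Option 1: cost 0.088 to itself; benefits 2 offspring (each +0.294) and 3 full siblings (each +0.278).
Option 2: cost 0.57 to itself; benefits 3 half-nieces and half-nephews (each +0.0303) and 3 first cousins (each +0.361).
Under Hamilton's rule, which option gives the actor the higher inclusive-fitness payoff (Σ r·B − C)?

Option 1

Option 1: r to an offspring = 0.5.
Option 1: r to a full sibling = 0.5.
Option 1: Σ r·B − C = (2·0.5·0.294 + 3·0.5·0.278) − 0.088 = 0.623.
Option 2: r to a half-niece or half-nephew = 0.125.
Option 2: r to a first cousin = 0.125.
Option 2: Σ r·B − C = (3·0.125·0.0303 + 3·0.125·0.361) − 0.57 = -0.4232625.
Option 1 has the higher net inclusive-fitness payoff.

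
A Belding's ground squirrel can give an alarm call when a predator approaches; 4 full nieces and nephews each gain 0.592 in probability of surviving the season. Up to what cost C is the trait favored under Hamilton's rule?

0.592

r to a full niece or nephew = 0.25 (full aunt/uncle↔niece/nephew: two paths of length 3 through the shared grandparent pair: r = 2·(1/2)^3 = 1/4).
Hamilton's rule: n·r·B > C, so the trait is favored while C < n·r·B = 4·0.25·0.592 = 0.592.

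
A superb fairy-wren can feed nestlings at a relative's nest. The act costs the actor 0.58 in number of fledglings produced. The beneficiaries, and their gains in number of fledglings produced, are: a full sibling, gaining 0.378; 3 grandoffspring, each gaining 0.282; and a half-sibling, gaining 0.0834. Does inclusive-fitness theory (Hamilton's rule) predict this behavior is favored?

No

Hamilton's rule: the trait is favored when the sum of r·B over every recipient exceeds the actor's cost C.
r to a full sibling = 1/2 (full sibs share both parents — two paths of length 2: r = 2·(1/2)^2 = 1/2).
r to a grandoffspring = 0.25 (two parent–offspring links: r = (1/2)^2 = 1/4).
r to a half-sibling = 1/4 (half-sibs share one parent — one path of length 2: r = (1/2)^2 = 1/4).
Summing one r·B term per recipient: 1·0.5·0.378 + 3·0.25·0.282 + 1·0.25·0.0834 = 0.42135.
0.42135 < 0.58: the indirect benefit is less than the cost.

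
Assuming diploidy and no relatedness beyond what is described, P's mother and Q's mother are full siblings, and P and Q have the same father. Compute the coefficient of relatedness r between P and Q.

With two independent routes of shared ancestry, r is the sum of the two contributions.
P and Q are related in two ways: first cousins through their mothers (r = 1/8) and half-sibs through their shared father (r = 1/4).
r = 1/8 + 1/4 = 0.375.

0.375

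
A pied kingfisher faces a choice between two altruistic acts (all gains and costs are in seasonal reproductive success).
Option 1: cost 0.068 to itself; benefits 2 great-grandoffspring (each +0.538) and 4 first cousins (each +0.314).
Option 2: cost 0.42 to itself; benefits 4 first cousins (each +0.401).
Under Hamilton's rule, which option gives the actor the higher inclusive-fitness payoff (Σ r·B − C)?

Option 1

Option 1: r to a great-grandoffspring = 0.125.
Option 1: r to a first cousin = 0.125.
Option 1: Σ r·B − C = (2·0.125·0.538 + 4·0.125·0.314) − 0.068 = 0.2235.
Option 2: r to a first cousin = 0.125.
Option 2: Σ r·B − C = (4·0.125·0.401) − 0.42 = -0.2195.
Option 1 has the higher net inclusive-fitness payoff.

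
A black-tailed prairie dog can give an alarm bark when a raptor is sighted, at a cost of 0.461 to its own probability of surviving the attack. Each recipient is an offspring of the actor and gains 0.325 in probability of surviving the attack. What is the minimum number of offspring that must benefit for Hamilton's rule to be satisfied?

r to an offspring = 1/2 (one parent–offspring link: r = (1/2)^1 = 1/2).
Hamilton's rule: n·r·B > C  ⇒  n > C/(r·B) = 0.461/(0.5·0.325) = 2.837.
The smallest integer exceeding 2.837 is 3.

3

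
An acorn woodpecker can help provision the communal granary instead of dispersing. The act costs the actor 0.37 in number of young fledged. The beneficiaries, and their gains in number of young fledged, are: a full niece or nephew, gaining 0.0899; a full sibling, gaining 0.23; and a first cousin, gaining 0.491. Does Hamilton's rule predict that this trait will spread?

No

Hamilton's rule: the trait is favored when the sum of r·B over every recipient exceeds the actor's cost C.
r to a full niece or nephew = 0.25 (full aunt/uncle↔niece/nephew: two paths of length 3 through the shared grandparent pair: r = 2·(1/2)^3 = 1/4).
r to a full sibling = 1/2 (full sibs share both parents — two paths of length 2: r = 2·(1/2)^2 = 1/2).
r to a first cousin = 1/8 (first cousins share one grandparent pair — two paths of length 4: r = 2·(1/2)^4 = 1/8).
Summing one r·B term per recipient: 1·0.25·0.0899 + 1·0.5·0.23 + 1·0.125·0.491 = 0.19885.
0.19885 < 0.37: the indirect benefit is less than the cost.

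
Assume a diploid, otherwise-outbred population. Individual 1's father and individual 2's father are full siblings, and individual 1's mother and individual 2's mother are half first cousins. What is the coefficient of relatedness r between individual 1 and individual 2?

Independent pedigree routes through distinct common ancestors add.
Individual 1 and individual 2 are related in two ways: first cousins through their fathers (r = 1/8) and half second cousins through their mothers (r = 1/64).
r = 1/8 + 1/64 = 0.140625.

0.140625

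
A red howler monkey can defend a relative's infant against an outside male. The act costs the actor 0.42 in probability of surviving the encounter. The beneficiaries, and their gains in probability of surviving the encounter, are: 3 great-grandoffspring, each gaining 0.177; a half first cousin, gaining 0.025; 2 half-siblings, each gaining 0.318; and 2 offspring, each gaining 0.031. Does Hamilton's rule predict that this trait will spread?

Hamilton's rule: the trait is favored when the sum of r·B over every recipient exceeds the actor's cost C.
r to a great-grandoffspring = 0.125 (three parent–offspring links: r = (1/2)^3 = 1/8).
r to a half first cousin = 1/16 (half first cousins share one grandparent — one path of length 4: r = (1/2)^4 = 1/16).
r to a half-sibling = 0.25 (half-sibs share one parent — one path of length 2: r = (1/2)^2 = 1/4).
r to an offspring = 0.5 (one parent–offspring link: r = (1/2)^1 = 1/2).
Summing one r·B term per recipient: 3·0.125·0.177 + 1·0.0625·0.025 + 2·0.25·0.318 + 2·0.5·0.031 = 0.2579375.
0.2579375 < 0.42: the indirect benefit is less than the cost.

No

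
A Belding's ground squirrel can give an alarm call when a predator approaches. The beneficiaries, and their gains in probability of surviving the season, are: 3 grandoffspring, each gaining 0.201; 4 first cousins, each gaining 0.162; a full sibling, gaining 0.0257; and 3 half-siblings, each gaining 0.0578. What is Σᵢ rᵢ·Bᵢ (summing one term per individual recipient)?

0.28795

r to a grandoffspring = 0.25 (two parent–offspring links: r = (1/2)^2 = 1/4).
r to a first cousin = 0.125 (first cousins share one grandparent pair — two paths of length 4: r = 2·(1/2)^4 = 1/8).
r to a full sibling = 1/2 (full sibs share both parents — two paths of length 2: r = 2·(1/2)^2 = 1/2).
r to a half-sibling = 1/4 (half-sibs share one parent — one path of length 2: r = (1/2)^2 = 1/4).
Summing one r·B term per recipient: 3·0.25·0.201 + 4·0.125·0.162 + 1·0.5·0.0257 + 3·0.25·0.0578 = 0.28795.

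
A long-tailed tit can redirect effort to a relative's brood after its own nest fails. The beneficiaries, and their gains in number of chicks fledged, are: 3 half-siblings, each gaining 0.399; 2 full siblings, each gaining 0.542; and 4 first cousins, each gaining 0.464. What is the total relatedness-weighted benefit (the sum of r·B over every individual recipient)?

r to a half-sibling = 1/4 (half-sibs share one parent — one path of length 2: r = (1/2)^2 = 1/4).
r to a full sibling = 0.5 (full sibs share both parents — two paths of length 2: r = 2·(1/2)^2 = 1/2).
r to a first cousin = 1/8 (first cousins share one grandparent pair — two paths of length 4: r = 2·(1/2)^4 = 1/8).
Summing one r·B term per recipient: 3·0.25·0.399 + 2·0.5·0.542 + 4·0.125·0.464 = 1.07325.

1.07325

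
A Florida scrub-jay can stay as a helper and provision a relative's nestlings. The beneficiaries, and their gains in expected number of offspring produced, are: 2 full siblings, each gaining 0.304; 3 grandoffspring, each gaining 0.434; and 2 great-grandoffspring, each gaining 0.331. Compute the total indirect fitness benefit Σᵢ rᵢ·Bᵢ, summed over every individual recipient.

0.71225

r to a full sibling = 1/2 (full sibs share both parents — two paths of length 2: r = 2·(1/2)^2 = 1/2).
r to a grandoffspring = 0.25 (two parent–offspring links: r = (1/2)^2 = 1/4).
r to a great-grandoffspring = 1/8 (three parent–offspring links: r = (1/2)^3 = 1/8).
Summing one r·B term per recipient: 2·0.5·0.304 + 3·0.25·0.434 + 2·0.125·0.331 = 0.71225.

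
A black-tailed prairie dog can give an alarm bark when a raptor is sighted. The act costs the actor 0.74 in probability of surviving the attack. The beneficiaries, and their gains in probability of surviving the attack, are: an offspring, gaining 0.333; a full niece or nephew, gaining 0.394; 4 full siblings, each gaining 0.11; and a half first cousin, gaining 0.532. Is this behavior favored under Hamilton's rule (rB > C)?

Hamilton's rule: the trait is favored when the sum of r·B over every recipient exceeds the actor's cost C.
r to an offspring = 1/2 (one parent–offspring link: r = (1/2)^1 = 1/2).
r to a full niece or nephew = 1/4 (full aunt/uncle↔niece/nephew: two paths of length 3 through the shared grandparent pair: r = 2·(1/2)^3 = 1/4).
r to a full sibling = 0.5 (full sibs share both parents — two paths of length 2: r = 2·(1/2)^2 = 1/2).
r to a half first cousin = 1/16 (half first cousins share one grandparent — one path of length 4: r = (1/2)^4 = 1/16).
Summing one r·B term per recipient: 1·0.5·0.333 + 1·0.25·0.394 + 4·0.5·0.11 + 1·0.0625·0.532 = 0.51825.
0.51825 < 0.74: the indirect benefit is less than the cost.

No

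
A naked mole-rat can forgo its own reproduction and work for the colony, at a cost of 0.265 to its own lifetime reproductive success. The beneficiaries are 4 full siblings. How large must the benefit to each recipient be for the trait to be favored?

r to a full sibling = 0.5 (full sibs share both parents — two paths of length 2: r = 2·(1/2)^2 = 1/2).
Hamilton's rule with n recipients of equal r: n·r·B > C, so B > C/(n·r) = 0.265/(4·0.5) = 0.1325.

0.1325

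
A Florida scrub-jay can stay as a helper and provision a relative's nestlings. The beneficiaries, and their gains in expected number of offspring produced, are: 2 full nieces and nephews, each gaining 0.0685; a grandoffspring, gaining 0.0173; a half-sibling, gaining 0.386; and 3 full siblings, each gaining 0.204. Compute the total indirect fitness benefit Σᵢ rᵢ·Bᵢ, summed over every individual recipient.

r to a full niece or nephew = 0.25 (full aunt/uncle↔niece/nephew: two paths of length 3 through the shared grandparent pair: r = 2·(1/2)^3 = 1/4).
r to a grandoffspring = 1/4 (two parent–offspring links: r = (1/2)^2 = 1/4).
r to a half-sibling = 0.25 (half-sibs share one parent — one path of length 2: r = (1/2)^2 = 1/4).
r to a full sibling = 1/2 (full sibs share both parents — two paths of length 2: r = 2·(1/2)^2 = 1/2).
Summing one r·B term per recipient: 2·0.25·0.0685 + 1·0.25·0.0173 + 1·0.25·0.386 + 3·0.5·0.204 = 0.441075.

0.441075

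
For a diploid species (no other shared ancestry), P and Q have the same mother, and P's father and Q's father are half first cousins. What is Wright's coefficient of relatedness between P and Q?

0.265625

Relatedness sums over independent paths through distinct common ancestors.
P and Q are related in two ways: half-sibs through their shared mother (r = 1/4) and half second cousins through their fathers (r = 1/64).
r = 1/4 + 1/64 = 0.265625.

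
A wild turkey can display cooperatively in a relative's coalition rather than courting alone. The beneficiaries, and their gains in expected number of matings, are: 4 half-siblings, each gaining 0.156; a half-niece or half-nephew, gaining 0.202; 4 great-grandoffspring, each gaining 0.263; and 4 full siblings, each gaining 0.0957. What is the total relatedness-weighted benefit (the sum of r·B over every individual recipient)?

0.50415

r to a half-sibling = 1/4 (half-sibs share one parent — one path of length 2: r = (1/2)^2 = 1/4).
r to a half-niece or half-nephew = 0.125 (half-aunt/uncle↔niece/nephew: one path of length 3: r = (1/2)^3 = 1/8).
r to a great-grandoffspring = 0.125 (three parent–offspring links: r = (1/2)^3 = 1/8).
r to a full sibling = 0.5 (full sibs share both parents — two paths of length 2: r = 2·(1/2)^2 = 1/2).
Summing one r·B term per recipient: 4·0.25·0.156 + 1·0.125·0.202 + 4·0.125·0.263 + 4·0.5·0.0957 = 0.50415.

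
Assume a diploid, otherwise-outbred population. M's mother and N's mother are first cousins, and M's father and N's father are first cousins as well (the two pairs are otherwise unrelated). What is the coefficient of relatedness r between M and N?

0.0625

Relatedness sums over independent paths through distinct common ancestors.
M and N are related in two ways: second cousins through their mothers (r = 1/32) and second cousins through their fathers (r = 1/32).
r = 1/32 + 1/32 = 1/16 = 0.0625.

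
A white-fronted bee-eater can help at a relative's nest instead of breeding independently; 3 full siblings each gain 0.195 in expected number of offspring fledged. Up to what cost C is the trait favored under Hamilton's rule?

0.2925

r to a full sibling = 0.5 (full sibs share both parents — two paths of length 2: r = 2·(1/2)^2 = 1/2).
Hamilton's rule: n·r·B > C, so the trait is favored while C < n·r·B = 3·0.5·0.195 = 0.2925.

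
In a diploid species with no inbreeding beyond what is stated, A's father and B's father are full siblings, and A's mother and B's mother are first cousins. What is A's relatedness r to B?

0.15625

Independent pedigree routes through distinct common ancestors add.
A and B are related in two ways: first cousins through their fathers (r = 1/8) and second cousins through their mothers (r = 1/32).
r = 1/8 + 1/32 = 5/32 = 0.15625.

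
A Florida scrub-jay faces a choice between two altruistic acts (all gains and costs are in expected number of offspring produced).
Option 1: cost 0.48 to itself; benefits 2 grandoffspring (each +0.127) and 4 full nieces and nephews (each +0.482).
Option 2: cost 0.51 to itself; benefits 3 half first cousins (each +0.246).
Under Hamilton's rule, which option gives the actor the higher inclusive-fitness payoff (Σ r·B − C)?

Option 1: r to a grandoffspring = 0.25.
Option 1: r to a full niece or nephew = 0.25.
Option 1: Σ r·B − C = (2·0.25·0.127 + 4·0.25·0.482) − 0.48 = 0.0655.
Option 2: r to a half first cousin = 0.0625.
Option 2: Σ r·B − C = (3·0.0625·0.246) − 0.51 = -0.463875.
Option 1 has the higher net inclusive-fitness payoff.

Option 1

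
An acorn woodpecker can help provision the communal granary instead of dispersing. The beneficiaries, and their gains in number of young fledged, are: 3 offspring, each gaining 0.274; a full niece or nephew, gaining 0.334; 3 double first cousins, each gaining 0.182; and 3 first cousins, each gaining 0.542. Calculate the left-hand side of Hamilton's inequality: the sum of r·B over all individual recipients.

0.83425

r to an offspring = 1/2 (one parent–offspring link: r = (1/2)^1 = 1/2).
r to a full niece or nephew = 1/4 (full aunt/uncle↔niece/nephew: two paths of length 3 through the shared grandparent pair: r = 2·(1/2)^3 = 1/4).
r to a double first cousin = 1/4 (double first cousins share both grandparent pairs — four paths of length 4: r = 4·(1/2)^4 = 1/4).
r to a first cousin = 1/8 (first cousins share one grandparent pair — two paths of length 4: r = 2·(1/2)^4 = 1/8).
Summing one r·B term per recipient: 3·0.5·0.274 + 1·0.25·0.334 + 3·0.25·0.182 + 3·0.125·0.542 = 0.83425.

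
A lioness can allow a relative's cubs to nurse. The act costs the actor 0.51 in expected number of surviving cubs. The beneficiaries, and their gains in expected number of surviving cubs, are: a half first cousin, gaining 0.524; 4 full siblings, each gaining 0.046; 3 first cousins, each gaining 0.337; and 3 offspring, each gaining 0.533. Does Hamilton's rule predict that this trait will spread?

Yes

Hamilton's rule: the trait is favored when the sum of r·B over every recipient exceeds the actor's cost C.
r to a half first cousin = 0.0625 (half first cousins share one grandparent — one path of length 4: r = (1/2)^4 = 1/16).
r to a full sibling = 0.5 (full sibs share both parents — two paths of length 2: r = 2·(1/2)^2 = 1/2).
r to a first cousin = 1/8 (first cousins share one grandparent pair — two paths of length 4: r = 2·(1/2)^4 = 1/8).
r to an offspring = 1/2 (one parent–offspring link: r = (1/2)^1 = 1/2).
Summing one r·B term per recipient: 1·0.0625·0.524 + 4·0.5·0.046 + 3·0.125·0.337 + 3·0.5·0.533 = 1.050625.
1.050625 > 0.51: the indirect benefit exceeds the cost.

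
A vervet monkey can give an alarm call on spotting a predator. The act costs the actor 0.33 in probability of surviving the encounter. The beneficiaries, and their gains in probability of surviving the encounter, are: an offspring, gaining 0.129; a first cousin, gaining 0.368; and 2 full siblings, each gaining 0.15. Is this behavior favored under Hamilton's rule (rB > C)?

No

Hamilton's rule: the trait is favored when the sum of r·B over every recipient exceeds the actor's cost C.
r to an offspring = 1/2 (one parent–offspring link: r = (1/2)^1 = 1/2).
r to a first cousin = 0.125 (first cousins share one grandparent pair — two paths of length 4: r = 2·(1/2)^4 = 1/8).
r to a full sibling = 1/2 (full sibs share both parents — two paths of length 2: r = 2·(1/2)^2 = 1/2).
Summing one r·B term per recipient: 1·0.5·0.129 + 1·0.125·0.368 + 2·0.5·0.15 = 0.2605.
0.2605 < 0.33: the indirect benefit is less than the cost.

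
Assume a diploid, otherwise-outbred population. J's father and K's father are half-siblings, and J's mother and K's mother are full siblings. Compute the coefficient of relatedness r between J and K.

0.1875

Relatedness sums over independent paths through distinct common ancestors.
J and K are related in two ways: half first cousins through their fathers (r = 1/16) and first cousins through their mothers (r = 1/8).
r = 1/16 + 1/8 = 0.1875.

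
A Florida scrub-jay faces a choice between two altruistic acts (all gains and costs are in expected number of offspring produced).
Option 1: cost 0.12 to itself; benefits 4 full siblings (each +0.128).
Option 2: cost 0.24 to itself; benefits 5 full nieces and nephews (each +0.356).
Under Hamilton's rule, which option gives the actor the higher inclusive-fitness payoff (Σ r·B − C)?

Option 2

Option 1: r to a full sibling = 0.5.
Option 1: Σ r·B − C = (4·0.5·0.128) − 0.12 = 0.136.
Option 2: r to a full niece or nephew = 0.25.
Option 2: Σ r·B − C = (5·0.25·0.356) − 0.24 = 0.205.
Option 2 has the higher net inclusive-fitness payoff.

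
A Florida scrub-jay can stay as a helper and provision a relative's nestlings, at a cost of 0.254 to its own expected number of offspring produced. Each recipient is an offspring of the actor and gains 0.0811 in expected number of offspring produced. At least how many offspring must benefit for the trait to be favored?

r to an offspring = 1/2 (one parent–offspring link: r = (1/2)^1 = 1/2).
Hamilton's rule: n·r·B > C  ⇒  n > C/(r·B) = 0.254/(0.5·0.0811) = 6.264.
The smallest integer exceeding 6.264 is 7.

7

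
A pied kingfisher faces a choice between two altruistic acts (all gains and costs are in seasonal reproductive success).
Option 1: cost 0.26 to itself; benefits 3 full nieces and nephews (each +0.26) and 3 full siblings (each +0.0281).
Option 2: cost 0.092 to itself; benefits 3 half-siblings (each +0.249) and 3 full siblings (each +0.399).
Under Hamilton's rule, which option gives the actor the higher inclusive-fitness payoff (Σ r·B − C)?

Option 1: r to a full niece or nephew = 0.25.
Option 1: r to a full sibling = 0.5.
Option 1: Σ r·B − C = (3·0.25·0.26 + 3·0.5·0.0281) − 0.26 = -0.02285.
Option 2: r to a half-sibling = 0.25.
Option 2: r to a full sibling = 0.5.
Option 2: Σ r·B − C = (3·0.25·0.249 + 3·0.5·0.399) − 0.092 = 0.69325.
Option 2 has the higher net inclusive-fitness payoff.

Option 2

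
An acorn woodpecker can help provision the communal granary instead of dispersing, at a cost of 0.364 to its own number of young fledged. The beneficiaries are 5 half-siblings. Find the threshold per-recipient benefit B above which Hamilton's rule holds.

0.2912

r to a half-sibling = 0.25 (half-sibs share one parent — one path of length 2: r = (1/2)^2 = 1/4).
Hamilton's rule with n recipients of equal r: n·r·B > C, so B > C/(n·r) = 0.364/(5·0.25) = 0.2912.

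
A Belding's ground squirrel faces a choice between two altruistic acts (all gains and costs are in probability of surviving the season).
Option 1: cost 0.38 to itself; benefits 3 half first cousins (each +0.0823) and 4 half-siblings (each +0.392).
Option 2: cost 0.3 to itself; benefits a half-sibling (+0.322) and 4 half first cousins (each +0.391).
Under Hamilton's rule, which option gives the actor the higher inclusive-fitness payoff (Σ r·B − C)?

Option 1

Option 1: r to a half first cousin = 0.0625.
Option 1: r to a half-sibling = 0.25.
Option 1: Σ r·B − C = (3·0.0625·0.0823 + 4·0.25·0.392) − 0.38 = 0.02743125.
Option 2: r to a half-sibling = 0.25.
Option 2: r to a half first cousin = 0.0625.
Option 2: Σ r·B − C = (1·0.25·0.322 + 4·0.0625·0.391) − 0.3 = -0.12175.
Option 1 has the higher net inclusive-fitness payoff.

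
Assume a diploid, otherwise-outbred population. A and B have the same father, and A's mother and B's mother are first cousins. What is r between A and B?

With two independent routes of shared ancestry, r is the sum of the two contributions.
A and B are related in two ways: half-sibs through their shared father (r = 1/4) and second cousins through their mothers (r = 1/32).
r = 1/4 + 1/32 = 0.28125.

0.28125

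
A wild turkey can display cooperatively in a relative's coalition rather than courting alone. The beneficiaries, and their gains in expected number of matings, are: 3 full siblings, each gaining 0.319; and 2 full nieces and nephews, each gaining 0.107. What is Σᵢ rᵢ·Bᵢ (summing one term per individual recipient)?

0.532

r to a full sibling = 1/2 (full sibs share both parents — two paths of length 2: r = 2·(1/2)^2 = 1/2).
r to a full niece or nephew = 0.25 (full aunt/uncle↔niece/nephew: two paths of length 3 through the shared grandparent pair: r = 2·(1/2)^3 = 1/4).
Summing one r·B term per recipient: 3·0.5·0.319 + 2·0.25·0.107 = 0.532.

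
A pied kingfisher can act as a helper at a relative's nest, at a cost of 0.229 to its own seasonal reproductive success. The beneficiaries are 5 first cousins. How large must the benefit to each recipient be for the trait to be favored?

r to a first cousin = 0.125 (first cousins share one grandparent pair — two paths of length 4: r = 2·(1/2)^4 = 1/8).
Hamilton's rule with n recipients of equal r: n·r·B > C, so B > C/(n·r) = 0.229/(5·0.125) = 0.3664.

0.3664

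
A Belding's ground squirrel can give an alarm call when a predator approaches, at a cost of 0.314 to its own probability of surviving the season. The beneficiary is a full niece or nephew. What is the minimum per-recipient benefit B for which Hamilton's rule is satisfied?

1.256

r to a full niece or nephew = 0.25 (full aunt/uncle↔niece/nephew: two paths of length 3 through the shared grandparent pair: r = 2·(1/2)^3 = 1/4).
Hamilton's rule with n recipients of equal r: n·r·B > C, so B > C/(n·r) = 0.314/(1·0.25) = 1.256.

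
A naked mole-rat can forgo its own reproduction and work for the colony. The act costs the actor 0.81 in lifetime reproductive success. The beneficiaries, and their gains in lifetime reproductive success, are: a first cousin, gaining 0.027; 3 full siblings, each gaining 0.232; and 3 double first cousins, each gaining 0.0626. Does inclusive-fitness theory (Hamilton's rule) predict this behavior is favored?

Hamilton's rule: the trait is favored when the sum of r·B over every recipient exceeds the actor's cost C.
r to a first cousin = 1/8 (first cousins share one grandparent pair — two paths of length 4: r = 2·(1/2)^4 = 1/8).
r to a full sibling = 0.5 (full sibs share both parents — two paths of length 2: r = 2·(1/2)^2 = 1/2).
r to a double first cousin = 1/4 (double first cousins share both grandparent pairs — four paths of length 4: r = 4·(1/2)^4 = 1/4).
Summing one r·B term per recipient: 1·0.125·0.027 + 3·0.5·0.232 + 3·0.25·0.0626 = 0.398325.
0.398325 < 0.81: the indirect benefit is less than the cost.

No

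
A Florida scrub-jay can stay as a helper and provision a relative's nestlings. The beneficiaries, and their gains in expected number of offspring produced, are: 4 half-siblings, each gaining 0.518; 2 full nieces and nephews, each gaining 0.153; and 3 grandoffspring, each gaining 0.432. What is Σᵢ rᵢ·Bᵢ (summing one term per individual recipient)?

r to a half-sibling = 1/4 (half-sibs share one parent — one path of length 2: r = (1/2)^2 = 1/4).
r to a full niece or nephew = 1/4 (full aunt/uncle↔niece/nephew: two paths of length 3 through the shared grandparent pair: r = 2·(1/2)^3 = 1/4).
r to a grandoffspring = 1/4 (two parent–offspring links: r = (1/2)^2 = 1/4).
Summing one r·B term per recipient: 4·0.25·0.518 + 2·0.25·0.153 + 3·0.25·0.432 = 0.9185.

0.9185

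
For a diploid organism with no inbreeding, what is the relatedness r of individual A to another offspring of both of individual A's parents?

Each parent–offspring link contributes a factor of 1/2, and independent paths through distinct common ancestors add.
Full sibs share both parents — two paths of length 2: r = 2·(1/2)^2 = 1/2.

0.5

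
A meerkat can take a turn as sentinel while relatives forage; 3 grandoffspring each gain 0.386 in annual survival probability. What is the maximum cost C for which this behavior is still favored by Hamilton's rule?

r to a grandoffspring = 1/4 (two parent–offspring links: r = (1/2)^2 = 1/4).
Hamilton's rule: n·r·B > C, so the trait is favored while C < n·r·B = 3·0.25·0.386 = 0.2895.

0.2895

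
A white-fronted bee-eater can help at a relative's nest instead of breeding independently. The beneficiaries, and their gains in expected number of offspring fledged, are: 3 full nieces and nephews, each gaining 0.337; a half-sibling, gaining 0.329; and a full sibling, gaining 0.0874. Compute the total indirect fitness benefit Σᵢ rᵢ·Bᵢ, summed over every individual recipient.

r to a full niece or nephew = 0.25 (full aunt/uncle↔niece/nephew: two paths of length 3 through the shared grandparent pair: r = 2·(1/2)^3 = 1/4).
r to a half-sibling = 0.25 (half-sibs share one parent — one path of length 2: r = (1/2)^2 = 1/4).
r to a full sibling = 0.5 (full sibs share both parents — two paths of length 2: r = 2·(1/2)^2 = 1/2).
Summing one r·B term per recipient: 3·0.25·0.337 + 1·0.25·0.329 + 1·0.5·0.0874 = 0.3787.

0.3787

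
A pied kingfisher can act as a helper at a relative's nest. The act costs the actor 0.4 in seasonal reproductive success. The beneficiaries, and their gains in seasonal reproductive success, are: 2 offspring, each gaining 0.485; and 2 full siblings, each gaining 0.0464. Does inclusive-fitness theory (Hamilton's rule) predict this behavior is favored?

Yes

Hamilton's rule: the trait is favored when the sum of r·B over every recipient exceeds the actor's cost C.
r to an offspring = 1/2 (one parent–offspring link: r = (1/2)^1 = 1/2).
r to a full sibling = 0.5 (full sibs share both parents — two paths of length 2: r = 2·(1/2)^2 = 1/2).
Summing one r·B term per recipient: 2·0.5·0.485 + 2·0.5·0.0464 = 0.5314.
0.5314 > 0.4: the indirect benefit exceeds the cost.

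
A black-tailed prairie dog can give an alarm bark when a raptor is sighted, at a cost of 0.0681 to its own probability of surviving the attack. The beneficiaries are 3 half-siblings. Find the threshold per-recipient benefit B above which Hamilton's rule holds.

0.0908

r to a half-sibling = 0.25 (half-sibs share one parent — one path of length 2: r = (1/2)^2 = 1/4).
Hamilton's rule with n recipients of equal r: n·r·B > C, so B > C/(n·r) = 0.0681/(3·0.25) = 0.0908.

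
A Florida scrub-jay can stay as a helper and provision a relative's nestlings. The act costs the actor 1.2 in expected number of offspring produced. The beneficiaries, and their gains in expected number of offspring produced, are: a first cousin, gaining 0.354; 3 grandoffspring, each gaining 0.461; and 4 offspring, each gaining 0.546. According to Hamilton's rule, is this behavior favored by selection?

Yes

Hamilton's rule: the trait is favored when the sum of r·B over every recipient exceeds the actor's cost C.
r to a first cousin = 0.125 (first cousins share one grandparent pair — two paths of length 4: r = 2·(1/2)^4 = 1/8).
r to a grandoffspring = 1/4 (two parent–offspring links: r = (1/2)^2 = 1/4).
r to an offspring = 0.5 (one parent–offspring link: r = (1/2)^1 = 1/2).
Summing one r·B term per recipient: 1·0.125·0.354 + 3·0.25·0.461 + 4·0.5·0.546 = 1.482.
1.482 > 1.2: the indirect benefit exceeds the cost.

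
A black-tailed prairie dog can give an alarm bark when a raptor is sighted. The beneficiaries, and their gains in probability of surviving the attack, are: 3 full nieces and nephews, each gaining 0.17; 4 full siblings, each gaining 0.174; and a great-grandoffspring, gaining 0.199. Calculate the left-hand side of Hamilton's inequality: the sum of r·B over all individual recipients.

r to a full niece or nephew = 0.25 (full aunt/uncle↔niece/nephew: two paths of length 3 through the shared grandparent pair: r = 2·(1/2)^3 = 1/4).
r to a full sibling = 0.5 (full sibs share both parents — two paths of length 2: r = 2·(1/2)^2 = 1/2).
r to a great-grandoffspring = 0.125 (three parent–offspring links: r = (1/2)^3 = 1/8).
Summing one r·B term per recipient: 3·0.25·0.17 + 4·0.5·0.174 + 1·0.125·0.199 = 0.500375.

0.500375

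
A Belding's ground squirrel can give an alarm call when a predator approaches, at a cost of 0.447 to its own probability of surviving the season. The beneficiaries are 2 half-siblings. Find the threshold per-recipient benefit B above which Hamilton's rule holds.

0.894

r to a half-sibling = 1/4 (half-sibs share one parent — one path of length 2: r = (1/2)^2 = 1/4).
Hamilton's rule with n recipients of equal r: n·r·B > C, so B > C/(n·r) = 0.447/(2·0.25) = 0.894.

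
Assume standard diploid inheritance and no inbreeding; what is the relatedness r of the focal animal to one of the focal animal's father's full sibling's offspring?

Each parent–offspring link contributes a factor of 1/2, and independent paths through distinct common ancestors add.
First cousins share one grandparent pair — two paths of length 4: r = 2·(1/2)^4 = 1/8.

0.125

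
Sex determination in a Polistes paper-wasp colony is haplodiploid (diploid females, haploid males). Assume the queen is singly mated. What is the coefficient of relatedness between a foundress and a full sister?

0.75

Haplodiploid full sisters inherit their father's entire haploid genome identically (contributing 1/2) and on average half of their mother's contribution (1/2 · 1/2 = 1/4); r = 1/2 + 1/4 = 3/4.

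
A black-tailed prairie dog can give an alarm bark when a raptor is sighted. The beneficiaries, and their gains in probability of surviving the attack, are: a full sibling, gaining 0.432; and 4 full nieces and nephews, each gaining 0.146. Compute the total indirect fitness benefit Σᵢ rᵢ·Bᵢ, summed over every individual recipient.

r to a full sibling = 0.5 (full sibs share both parents — two paths of length 2: r = 2·(1/2)^2 = 1/2).
r to a full niece or nephew = 0.25 (full aunt/uncle↔niece/nephew: two paths of length 3 through the shared grandparent pair: r = 2·(1/2)^3 = 1/4).
Summing one r·B term per recipient: 1·0.5·0.432 + 4·0.25·0.146 = 0.362.

0.362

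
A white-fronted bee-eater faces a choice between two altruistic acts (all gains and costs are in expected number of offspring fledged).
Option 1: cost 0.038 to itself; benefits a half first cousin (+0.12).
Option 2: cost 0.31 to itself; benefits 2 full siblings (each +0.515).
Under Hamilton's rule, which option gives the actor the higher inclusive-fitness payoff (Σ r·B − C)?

Option 2

Option 1: r to a half first cousin = 0.0625.
Option 1: Σ r·B − C = (1·0.0625·0.12) − 0.038 = -0.0305.
Option 2: r to a full sibling = 0.5.
Option 2: Σ r·B − C = (2·0.5·0.515) − 0.31 = 0.205.
Option 2 has the higher net inclusive-fitness payoff.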